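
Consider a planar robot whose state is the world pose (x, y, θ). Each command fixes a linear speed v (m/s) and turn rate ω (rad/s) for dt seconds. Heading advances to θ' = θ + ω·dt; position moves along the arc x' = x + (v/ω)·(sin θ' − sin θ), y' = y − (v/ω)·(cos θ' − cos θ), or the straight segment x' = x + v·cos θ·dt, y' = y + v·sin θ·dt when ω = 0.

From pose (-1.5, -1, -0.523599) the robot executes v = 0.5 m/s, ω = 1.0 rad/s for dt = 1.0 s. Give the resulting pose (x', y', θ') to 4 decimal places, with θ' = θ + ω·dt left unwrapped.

θ' = -0.5236 + 1.0·1.0 = 0.4764
R = v/ω = 0.5/1.0 = 0.5000
x' = -1.5 + 0.5000·(sin 0.4764 − sin -0.5236) = -1.0207
y' = -1 − 0.5000·(cos 0.4764 − cos -0.5236) = -1.0113

(-1.0207, -1.0113, 0.4764)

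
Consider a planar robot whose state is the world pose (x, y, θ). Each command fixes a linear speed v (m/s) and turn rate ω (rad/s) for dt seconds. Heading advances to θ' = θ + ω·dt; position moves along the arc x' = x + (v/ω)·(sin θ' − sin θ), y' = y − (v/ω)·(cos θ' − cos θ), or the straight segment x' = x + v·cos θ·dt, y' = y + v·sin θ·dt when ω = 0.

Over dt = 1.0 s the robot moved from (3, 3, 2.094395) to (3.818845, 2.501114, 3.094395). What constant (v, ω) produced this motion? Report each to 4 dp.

v = -1.0000, ω = 1.0000

Δθ = 3.094395 − 2.094395 = 1.000000
ω = Δθ/dt = 1.000000/1.0 = 1.0000
R = Δx/(sin θ' − sin θ) = -1.0000
v = R·ω = -1.0000·1.0000 = -1.0000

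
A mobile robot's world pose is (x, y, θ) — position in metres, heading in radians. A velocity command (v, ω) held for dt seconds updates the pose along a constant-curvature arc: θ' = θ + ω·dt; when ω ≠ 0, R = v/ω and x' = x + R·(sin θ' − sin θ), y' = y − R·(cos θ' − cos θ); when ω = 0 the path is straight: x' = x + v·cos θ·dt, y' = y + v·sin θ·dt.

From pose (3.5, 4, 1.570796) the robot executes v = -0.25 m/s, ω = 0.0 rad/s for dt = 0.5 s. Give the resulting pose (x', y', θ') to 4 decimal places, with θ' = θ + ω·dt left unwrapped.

(3.5000, 3.8750, 1.5708)

θ' = 1.5708 + 0.0·0.5 = 1.5708
ω = 0 → straight: x' = 3.5 + -0.25·cos(1.5708)·0.5 = 3.5000
y' = 4 + -0.25·sin(1.5708)·0.5 = 3.8750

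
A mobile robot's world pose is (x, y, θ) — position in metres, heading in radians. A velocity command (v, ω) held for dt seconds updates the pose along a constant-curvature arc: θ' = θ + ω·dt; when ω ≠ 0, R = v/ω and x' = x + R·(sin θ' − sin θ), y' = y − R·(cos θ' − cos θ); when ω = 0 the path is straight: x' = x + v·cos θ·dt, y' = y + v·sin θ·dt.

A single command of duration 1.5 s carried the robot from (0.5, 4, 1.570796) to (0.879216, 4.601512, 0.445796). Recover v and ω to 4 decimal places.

Δθ = 0.445796 − 1.570796 = -1.125000
ω = Δθ/dt = -1.125000/1.5 = -0.7500
R = −Δy/(cos θ' − cos θ) = -0.6667
v = R·ω = -0.6667·-0.7500 = 0.5000

v = 0.5000, ω = -0.7500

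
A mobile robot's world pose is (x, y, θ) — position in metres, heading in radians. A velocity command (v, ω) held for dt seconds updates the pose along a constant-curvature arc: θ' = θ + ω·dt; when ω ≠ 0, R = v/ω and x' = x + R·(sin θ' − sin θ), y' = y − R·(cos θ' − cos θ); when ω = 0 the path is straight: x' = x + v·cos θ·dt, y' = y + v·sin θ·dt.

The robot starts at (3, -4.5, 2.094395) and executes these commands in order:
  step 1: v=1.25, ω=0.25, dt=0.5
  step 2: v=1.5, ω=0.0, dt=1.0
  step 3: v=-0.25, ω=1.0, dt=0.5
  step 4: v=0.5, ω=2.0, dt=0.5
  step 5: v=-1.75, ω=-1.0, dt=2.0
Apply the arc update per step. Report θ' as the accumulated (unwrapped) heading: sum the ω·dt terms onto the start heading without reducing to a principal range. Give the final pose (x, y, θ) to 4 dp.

(4.2928, -4.0867, 1.7194)

step 1: θ'=2.2194 (R=5.0000) → pose (2.6545, -3.9796, 2.2194)
step 2: θ'=2.2194 (straight) → pose (1.7484, -2.7843, 2.2194)
step 3: θ'=2.7194 (R=-0.2500) → pose (1.8452, -2.8613, 2.7194)
step 4: θ'=3.7194 (R=0.2500) → pose (1.6062, -2.8799, 3.7194)
step 5: θ'=1.7194 (R=1.7500) → pose (4.2928, -4.0867, 1.7194)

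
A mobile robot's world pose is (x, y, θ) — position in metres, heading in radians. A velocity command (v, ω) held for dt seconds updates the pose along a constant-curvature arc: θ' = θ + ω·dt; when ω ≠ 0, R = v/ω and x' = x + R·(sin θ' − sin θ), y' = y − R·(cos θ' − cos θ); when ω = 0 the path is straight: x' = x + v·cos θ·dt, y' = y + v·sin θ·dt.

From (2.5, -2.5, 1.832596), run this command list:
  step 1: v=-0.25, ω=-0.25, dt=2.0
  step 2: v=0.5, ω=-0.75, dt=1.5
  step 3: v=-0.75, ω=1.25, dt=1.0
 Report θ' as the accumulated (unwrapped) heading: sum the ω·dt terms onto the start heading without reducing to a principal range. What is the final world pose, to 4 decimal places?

(2.5438, -3.0191, 1.4576)

step 1: θ'=1.3326 (R=1.0000) → pose (2.5058, -2.9948, 1.3326)
step 2: θ'=0.2076 (R=-0.6667) → pose (3.0163, -2.4997, 0.2076)
step 3: θ'=1.4576 (R=-0.6000) → pose (2.5438, -3.0191, 1.4576)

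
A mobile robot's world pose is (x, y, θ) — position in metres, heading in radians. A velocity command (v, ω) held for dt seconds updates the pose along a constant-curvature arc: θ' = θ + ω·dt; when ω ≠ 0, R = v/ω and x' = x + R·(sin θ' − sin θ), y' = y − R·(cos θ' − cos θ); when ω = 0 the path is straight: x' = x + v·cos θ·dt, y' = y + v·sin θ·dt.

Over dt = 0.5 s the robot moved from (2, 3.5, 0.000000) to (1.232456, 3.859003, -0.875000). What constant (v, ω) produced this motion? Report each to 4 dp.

Δθ = -0.875000 − 0.000000 = -0.875000
ω = Δθ/dt = -0.875000/0.5 = -1.7500
R = Δx/(sin θ' − sin θ) = 1.0000
v = R·ω = 1.0000·-1.7500 = -1.7500

v = -1.7500, ω = -1.7500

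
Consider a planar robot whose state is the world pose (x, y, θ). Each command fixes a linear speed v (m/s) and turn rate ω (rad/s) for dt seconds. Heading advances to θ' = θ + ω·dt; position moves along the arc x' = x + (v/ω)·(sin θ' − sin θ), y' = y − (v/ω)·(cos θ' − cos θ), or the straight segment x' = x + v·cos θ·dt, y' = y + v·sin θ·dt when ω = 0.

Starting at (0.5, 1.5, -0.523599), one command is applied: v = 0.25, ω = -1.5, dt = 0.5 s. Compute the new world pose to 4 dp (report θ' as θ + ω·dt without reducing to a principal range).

(0.5760, 1.4045, -1.2736)

θ' = -0.5236 + -1.5·0.5 = -1.2736
R = v/ω = 0.25/-1.5 = -0.1667
x' = 0.5 + -0.1667·(sin -1.2736 − sin -0.5236) = 0.5760
y' = 1.5 − -0.1667·(cos -1.2736 − cos -0.5236) = 1.4045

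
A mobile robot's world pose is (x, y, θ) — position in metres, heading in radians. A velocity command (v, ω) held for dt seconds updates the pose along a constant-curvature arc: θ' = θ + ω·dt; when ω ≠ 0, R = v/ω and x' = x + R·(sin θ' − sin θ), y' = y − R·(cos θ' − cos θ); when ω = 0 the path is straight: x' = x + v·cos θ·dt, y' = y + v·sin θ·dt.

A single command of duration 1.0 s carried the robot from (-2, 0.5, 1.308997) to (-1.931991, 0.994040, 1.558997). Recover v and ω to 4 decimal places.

Δθ = 1.558997 − 1.308997 = 0.250000
ω = Δθ/dt = 0.250000/1.0 = 0.2500
R = −Δy/(cos θ' − cos θ) = 2.0000
v = R·ω = 2.0000·0.2500 = 0.5000

v = 0.5000, ω = 0.2500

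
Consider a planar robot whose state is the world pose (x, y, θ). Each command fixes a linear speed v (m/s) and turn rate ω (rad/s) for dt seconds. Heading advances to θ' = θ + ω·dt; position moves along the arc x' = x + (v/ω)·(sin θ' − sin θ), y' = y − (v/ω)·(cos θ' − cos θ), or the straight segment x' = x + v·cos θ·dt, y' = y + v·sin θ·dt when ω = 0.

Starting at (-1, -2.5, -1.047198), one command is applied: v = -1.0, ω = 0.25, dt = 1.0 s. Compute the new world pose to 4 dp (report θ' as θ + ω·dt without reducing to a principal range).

(-1.6025, -1.7051, -0.7972)

θ' = -1.0472 + 0.25·1.0 = -0.7972
R = v/ω = -1.0/0.25 = -4.0000
x' = -1 + -4.0000·(sin -0.7972 − sin -1.0472) = -1.6025
y' = -2.5 − -4.0000·(cos -0.7972 − cos -1.0472) = -1.7051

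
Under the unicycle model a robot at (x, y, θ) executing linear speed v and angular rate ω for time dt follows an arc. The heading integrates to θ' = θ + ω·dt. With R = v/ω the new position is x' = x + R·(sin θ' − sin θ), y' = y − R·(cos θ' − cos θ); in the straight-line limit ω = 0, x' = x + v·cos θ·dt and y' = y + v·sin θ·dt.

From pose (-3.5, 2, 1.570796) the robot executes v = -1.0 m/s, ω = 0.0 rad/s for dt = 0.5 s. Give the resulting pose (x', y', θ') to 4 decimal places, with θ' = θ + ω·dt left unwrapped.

(-3.5000, 1.5000, 1.5708)

θ' = 1.5708 + 0.0·0.5 = 1.5708
ω = 0 → straight: x' = -3.5 + -1.0·cos(1.5708)·0.5 = -3.5000
y' = 2 + -1.0·sin(1.5708)·0.5 = 1.5000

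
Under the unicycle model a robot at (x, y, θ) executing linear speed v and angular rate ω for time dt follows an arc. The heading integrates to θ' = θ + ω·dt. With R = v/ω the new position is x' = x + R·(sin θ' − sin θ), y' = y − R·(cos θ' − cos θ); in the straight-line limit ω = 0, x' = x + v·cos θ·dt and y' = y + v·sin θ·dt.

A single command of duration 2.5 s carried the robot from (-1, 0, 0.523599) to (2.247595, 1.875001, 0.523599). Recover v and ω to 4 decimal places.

Δθ = 0.523599 − 0.523599 = 0.000000
ω = Δθ/dt = 0.000000/2.5 = 0.0000
ω = 0 → v = (Δx·cos θ + Δy·sin θ)/dt = 1.5000

v = 1.5000, ω = 0.0000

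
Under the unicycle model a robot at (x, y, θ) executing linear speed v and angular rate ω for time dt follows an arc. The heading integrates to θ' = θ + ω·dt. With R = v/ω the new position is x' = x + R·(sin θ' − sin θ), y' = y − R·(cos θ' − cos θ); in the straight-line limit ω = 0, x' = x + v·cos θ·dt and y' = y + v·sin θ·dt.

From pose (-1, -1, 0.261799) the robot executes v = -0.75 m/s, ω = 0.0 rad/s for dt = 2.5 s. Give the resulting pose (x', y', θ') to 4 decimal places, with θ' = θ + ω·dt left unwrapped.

θ' = 0.2618 + 0.0·2.5 = 0.2618
ω = 0 → straight: x' = -1 + -0.75·cos(0.2618)·2.5 = -2.8111
y' = -1 + -0.75·sin(0.2618)·2.5 = -1.4853

(-2.8111, -1.4853, 0.2618)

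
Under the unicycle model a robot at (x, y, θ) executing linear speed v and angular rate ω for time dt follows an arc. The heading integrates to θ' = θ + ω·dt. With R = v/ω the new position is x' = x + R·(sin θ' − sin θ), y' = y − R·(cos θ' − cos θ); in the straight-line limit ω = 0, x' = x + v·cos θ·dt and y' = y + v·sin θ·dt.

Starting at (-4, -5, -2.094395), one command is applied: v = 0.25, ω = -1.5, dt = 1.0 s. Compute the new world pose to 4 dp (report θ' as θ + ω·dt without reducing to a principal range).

(-4.2173, -5.0665, -3.5944)

θ' = -2.0944 + -1.5·1.0 = -3.5944
R = v/ω = 0.25/-1.5 = -0.1667
x' = -4 + -0.1667·(sin -3.5944 − sin -2.0944) = -4.2173
y' = -5 − -0.1667·(cos -3.5944 − cos -2.0944) = -5.0665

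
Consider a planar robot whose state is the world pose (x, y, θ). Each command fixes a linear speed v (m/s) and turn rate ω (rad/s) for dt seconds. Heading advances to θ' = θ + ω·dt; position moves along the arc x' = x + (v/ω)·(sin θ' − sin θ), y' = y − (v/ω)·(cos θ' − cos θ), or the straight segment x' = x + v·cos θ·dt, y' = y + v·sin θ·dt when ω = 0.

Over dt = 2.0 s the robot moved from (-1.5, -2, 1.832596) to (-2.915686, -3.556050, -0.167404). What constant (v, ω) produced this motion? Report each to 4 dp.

v = -1.2500, ω = -1.0000

Δθ = -0.167404 − 1.832596 = -2.000000
ω = Δθ/dt = -2.000000/2.0 = -1.0000
R = −Δy/(cos θ' − cos θ) = 1.2500
v = R·ω = 1.2500·-1.0000 = -1.2500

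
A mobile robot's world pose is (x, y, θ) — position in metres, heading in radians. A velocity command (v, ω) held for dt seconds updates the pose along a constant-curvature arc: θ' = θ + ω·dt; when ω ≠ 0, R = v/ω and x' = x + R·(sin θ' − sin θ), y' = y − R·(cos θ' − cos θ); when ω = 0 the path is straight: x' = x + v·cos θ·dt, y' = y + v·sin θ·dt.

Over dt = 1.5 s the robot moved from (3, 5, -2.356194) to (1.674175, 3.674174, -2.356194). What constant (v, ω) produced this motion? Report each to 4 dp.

Δθ = -2.356194 − -2.356194 = 0.000000
ω = Δθ/dt = 0.000000/1.5 = 0.0000
ω = 0 → v = (Δx·cos θ + Δy·sin θ)/dt = 1.2500

v = 1.2500, ω = 0.0000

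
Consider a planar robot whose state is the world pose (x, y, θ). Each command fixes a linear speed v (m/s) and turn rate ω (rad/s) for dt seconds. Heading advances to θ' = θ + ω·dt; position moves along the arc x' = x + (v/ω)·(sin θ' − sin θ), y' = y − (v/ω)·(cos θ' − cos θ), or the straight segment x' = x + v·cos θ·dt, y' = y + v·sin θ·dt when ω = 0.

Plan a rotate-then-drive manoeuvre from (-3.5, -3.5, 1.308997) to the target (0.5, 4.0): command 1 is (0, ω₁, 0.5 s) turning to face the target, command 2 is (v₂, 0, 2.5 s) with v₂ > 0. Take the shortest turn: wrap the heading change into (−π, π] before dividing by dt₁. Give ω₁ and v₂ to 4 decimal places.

ω₁ = -0.4563, v₂ = 3.4000

heading to target = atan2(4−-3.5, 0.5−-3.5) = 1.0808
Δθ = wrap(1.0808 − 1.3090) = -0.2282; ω₁ = Δθ/dt₁ = -0.4563
distance = √((0.5−-3.5)² + (4−-3.5)²) = 8.5000; v₂ = distance/dt₂ = 3.4000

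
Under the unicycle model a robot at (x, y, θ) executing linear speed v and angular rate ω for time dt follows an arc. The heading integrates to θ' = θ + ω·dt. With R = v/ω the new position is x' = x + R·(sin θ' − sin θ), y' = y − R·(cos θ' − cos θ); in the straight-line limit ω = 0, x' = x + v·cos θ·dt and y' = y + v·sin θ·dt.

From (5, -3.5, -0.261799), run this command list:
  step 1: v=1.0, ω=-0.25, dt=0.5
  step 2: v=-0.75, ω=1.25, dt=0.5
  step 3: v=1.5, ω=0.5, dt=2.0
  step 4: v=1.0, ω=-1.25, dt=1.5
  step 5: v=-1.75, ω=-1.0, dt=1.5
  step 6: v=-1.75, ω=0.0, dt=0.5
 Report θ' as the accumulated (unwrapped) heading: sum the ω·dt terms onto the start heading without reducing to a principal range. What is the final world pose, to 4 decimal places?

step 1: θ'=-0.3868 (R=-4.0000) → pose (5.4736, -3.6592, -0.3868)
step 2: θ'=0.2382 (R=-0.6000) → pose (5.1057, -3.6318, 0.2382)
step 3: θ'=1.2382 (R=3.0000) → pose (7.2335, -1.6960, 1.2382)
step 4: θ'=-0.6368 (R=-0.8000) → pose (8.4653, -1.3140, -0.6368)
step 5: θ'=-2.1368 (R=1.7500) → pose (8.0288, 1.0314, -2.1368)
step 6: θ'=-2.1368 (straight) → pose (8.4980, 1.7700, -2.1368)

(8.4980, 1.7700, -2.1368)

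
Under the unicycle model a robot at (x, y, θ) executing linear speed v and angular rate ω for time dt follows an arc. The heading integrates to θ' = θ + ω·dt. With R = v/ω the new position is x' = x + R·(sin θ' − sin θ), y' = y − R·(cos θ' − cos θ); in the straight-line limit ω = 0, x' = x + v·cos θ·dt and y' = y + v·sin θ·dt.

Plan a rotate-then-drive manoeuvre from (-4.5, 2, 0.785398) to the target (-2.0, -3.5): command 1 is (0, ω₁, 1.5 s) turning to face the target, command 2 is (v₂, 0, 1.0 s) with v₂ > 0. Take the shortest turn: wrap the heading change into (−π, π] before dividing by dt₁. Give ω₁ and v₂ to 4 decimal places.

ω₁ = -1.2864, v₂ = 6.0415

heading to target = atan2(-3.5−2, -2−-4.5) = -1.1442
Δθ = wrap(-1.1442 − 0.7854) = -1.9296; ω₁ = Δθ/dt₁ = -1.2864
distance = √((-2−-4.5)² + (-3.5−2)²) = 6.0415; v₂ = distance/dt₂ = 6.0415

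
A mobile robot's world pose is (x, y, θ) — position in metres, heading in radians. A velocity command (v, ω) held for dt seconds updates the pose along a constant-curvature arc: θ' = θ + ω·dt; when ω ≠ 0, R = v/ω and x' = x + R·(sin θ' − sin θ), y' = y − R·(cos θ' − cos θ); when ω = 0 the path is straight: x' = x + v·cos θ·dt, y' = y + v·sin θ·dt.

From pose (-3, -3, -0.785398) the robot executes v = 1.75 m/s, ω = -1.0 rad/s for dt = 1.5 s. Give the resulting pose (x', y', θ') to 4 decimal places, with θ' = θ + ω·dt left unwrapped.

(-2.9156, -5.3842, -2.2854)

θ' = -0.7854 + -1.0·1.5 = -2.2854
R = v/ω = 1.75/-1.0 = -1.7500
x' = -3 + -1.7500·(sin -2.2854 − sin -0.7854) = -2.9156
y' = -3 − -1.7500·(cos -2.2854 − cos -0.7854) = -5.3842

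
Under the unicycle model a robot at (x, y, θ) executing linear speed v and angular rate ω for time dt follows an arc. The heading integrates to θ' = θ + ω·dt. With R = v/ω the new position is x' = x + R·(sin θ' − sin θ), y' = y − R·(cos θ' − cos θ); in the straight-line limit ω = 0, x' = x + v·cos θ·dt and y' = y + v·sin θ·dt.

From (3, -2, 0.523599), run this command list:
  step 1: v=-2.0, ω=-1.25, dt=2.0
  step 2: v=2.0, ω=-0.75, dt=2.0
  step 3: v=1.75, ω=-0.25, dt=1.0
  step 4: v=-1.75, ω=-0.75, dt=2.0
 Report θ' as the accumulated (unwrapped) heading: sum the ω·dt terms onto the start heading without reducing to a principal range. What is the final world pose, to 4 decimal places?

step 1: θ'=-1.9764 (R=1.6000) → pose (0.7298, 0.0170, -1.9764)
step 2: θ'=-3.4764 (R=-2.6667) → pose (-2.5967, -1.4494, -3.4764)
step 3: θ'=-3.7264 (R=-7.0000) → pose (-4.1609, -0.6748, -3.7264)
step 4: θ'=-5.2264 (R=2.3333) → pose (-3.4172, -3.7677, -5.2264)

(-3.4172, -3.7677, -5.2264)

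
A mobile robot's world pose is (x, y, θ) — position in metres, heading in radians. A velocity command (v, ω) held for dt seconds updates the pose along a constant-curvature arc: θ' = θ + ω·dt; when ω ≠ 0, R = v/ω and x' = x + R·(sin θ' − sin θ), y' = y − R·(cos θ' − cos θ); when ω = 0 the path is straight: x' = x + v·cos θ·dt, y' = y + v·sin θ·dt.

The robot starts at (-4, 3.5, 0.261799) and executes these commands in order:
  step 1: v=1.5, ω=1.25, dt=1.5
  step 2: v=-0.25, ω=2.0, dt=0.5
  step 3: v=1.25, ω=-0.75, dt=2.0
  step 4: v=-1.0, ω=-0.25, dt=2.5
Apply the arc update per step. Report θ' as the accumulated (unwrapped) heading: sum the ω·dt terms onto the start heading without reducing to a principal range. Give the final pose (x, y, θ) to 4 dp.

step 1: θ'=2.1368 (R=1.2000) → pose (-3.2977, 5.3026, 2.1368)
step 2: θ'=3.1368 (R=-0.1250) → pose (-3.1928, 5.2447, 3.1368)
step 3: θ'=1.6368 (R=-1.6667) → pose (-4.8479, 6.8014, 1.6368)
step 4: θ'=1.0118 (R=4.0000) → pose (-5.4480, 4.4162, 1.0118)

(-5.4480, 4.4162, 1.0118)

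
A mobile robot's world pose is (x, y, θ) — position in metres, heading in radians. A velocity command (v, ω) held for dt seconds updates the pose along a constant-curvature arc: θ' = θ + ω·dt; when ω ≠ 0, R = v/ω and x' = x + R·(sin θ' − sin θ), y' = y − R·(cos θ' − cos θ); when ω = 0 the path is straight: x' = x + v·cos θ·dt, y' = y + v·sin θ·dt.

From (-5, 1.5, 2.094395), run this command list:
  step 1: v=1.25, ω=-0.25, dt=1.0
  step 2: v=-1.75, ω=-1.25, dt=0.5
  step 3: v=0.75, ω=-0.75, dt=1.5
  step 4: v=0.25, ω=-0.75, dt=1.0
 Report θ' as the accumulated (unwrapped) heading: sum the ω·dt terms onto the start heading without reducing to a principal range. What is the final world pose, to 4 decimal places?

(-4.4381, 2.3725, -0.6556)

step 1: θ'=1.8444 (R=-5.0000) → pose (-5.4839, 2.6490, 1.8444)
step 2: θ'=1.2194 (R=1.4000) → pose (-5.5174, 1.7888, 1.2194)
step 3: θ'=0.0944 (R=-1.0000) → pose (-4.6727, 2.4402, 0.0944)
step 4: θ'=-0.6556 (R=-0.3333) → pose (-4.4381, 2.3725, -0.6556)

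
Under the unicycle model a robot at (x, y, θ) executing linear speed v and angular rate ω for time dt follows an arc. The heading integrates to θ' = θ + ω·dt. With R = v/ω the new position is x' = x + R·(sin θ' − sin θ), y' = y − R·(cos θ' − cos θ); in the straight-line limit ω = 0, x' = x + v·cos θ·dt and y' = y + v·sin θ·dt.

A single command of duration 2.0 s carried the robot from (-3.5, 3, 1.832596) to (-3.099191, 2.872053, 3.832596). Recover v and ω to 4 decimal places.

Δθ = 3.832596 − 1.832596 = 2.000000
ω = Δθ/dt = 2.000000/2.0 = 1.0000
R = Δx/(sin θ' − sin θ) = -0.2500
v = R·ω = -0.2500·1.0000 = -0.2500

v = -0.2500, ω = 1.0000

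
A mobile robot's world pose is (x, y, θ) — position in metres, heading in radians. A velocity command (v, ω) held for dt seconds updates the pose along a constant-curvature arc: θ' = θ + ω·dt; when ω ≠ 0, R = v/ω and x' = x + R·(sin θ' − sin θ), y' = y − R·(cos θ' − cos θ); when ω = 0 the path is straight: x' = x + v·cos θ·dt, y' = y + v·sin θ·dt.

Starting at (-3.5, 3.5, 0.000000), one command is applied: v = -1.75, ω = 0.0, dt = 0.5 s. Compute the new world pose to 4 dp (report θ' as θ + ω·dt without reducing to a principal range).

θ' = 0.0000 + 0.0·0.5 = 0.0000
ω = 0 → straight: x' = -3.5 + -1.75·cos(0.0000)·0.5 = -4.3750
y' = 3.5 + -1.75·sin(0.0000)·0.5 = 3.5000

(-4.3750, 3.5000, 0.0000)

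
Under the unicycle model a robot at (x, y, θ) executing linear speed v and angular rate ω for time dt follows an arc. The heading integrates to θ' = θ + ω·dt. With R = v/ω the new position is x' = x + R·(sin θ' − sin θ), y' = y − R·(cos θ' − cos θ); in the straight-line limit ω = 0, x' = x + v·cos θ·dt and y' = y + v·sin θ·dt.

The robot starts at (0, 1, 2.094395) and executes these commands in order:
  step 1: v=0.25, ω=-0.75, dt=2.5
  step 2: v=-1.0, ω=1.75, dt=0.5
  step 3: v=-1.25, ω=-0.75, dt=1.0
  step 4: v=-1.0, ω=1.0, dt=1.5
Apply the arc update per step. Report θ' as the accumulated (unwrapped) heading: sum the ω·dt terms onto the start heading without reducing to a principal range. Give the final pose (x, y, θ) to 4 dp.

(-1.7109, -0.8196, 1.8444)

step 1: θ'=0.2194 (R=-0.3333) → pose (0.2161, 1.4920, 0.2194)
step 2: θ'=1.0944 (R=-0.5714) → pose (-0.1673, 1.1963, 1.0944)
step 3: θ'=0.3444 (R=1.6667) → pose (-1.0857, 0.3918, 0.3444)
step 4: θ'=1.8444 (R=-1.0000) → pose (-1.7109, -0.8196, 1.8444)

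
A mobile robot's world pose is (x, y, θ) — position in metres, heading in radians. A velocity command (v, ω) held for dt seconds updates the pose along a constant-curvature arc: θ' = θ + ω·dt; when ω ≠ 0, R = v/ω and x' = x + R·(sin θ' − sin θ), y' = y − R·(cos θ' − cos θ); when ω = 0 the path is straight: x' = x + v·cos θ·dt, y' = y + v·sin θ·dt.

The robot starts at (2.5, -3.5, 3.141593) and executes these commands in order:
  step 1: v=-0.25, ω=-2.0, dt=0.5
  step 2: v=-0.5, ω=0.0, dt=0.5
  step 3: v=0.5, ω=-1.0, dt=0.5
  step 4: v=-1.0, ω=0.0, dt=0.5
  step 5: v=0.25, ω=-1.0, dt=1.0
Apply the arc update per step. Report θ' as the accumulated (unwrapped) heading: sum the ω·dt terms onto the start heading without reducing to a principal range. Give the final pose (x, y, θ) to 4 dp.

step 1: θ'=2.1416 (R=0.1250) → pose (2.6052, -3.5575, 2.1416)
step 2: θ'=2.1416 (straight) → pose (2.7403, -3.7678, 2.1416)
step 3: θ'=1.6416 (R=-0.5000) → pose (2.6622, -3.5330, 1.6416)
step 4: θ'=1.6416 (straight) → pose (2.6976, -4.0318, 1.6416)
step 5: θ'=0.6416 (R=-0.2500) → pose (2.7974, -3.8138, 0.6416)

(2.7974, -3.8138, 0.6416)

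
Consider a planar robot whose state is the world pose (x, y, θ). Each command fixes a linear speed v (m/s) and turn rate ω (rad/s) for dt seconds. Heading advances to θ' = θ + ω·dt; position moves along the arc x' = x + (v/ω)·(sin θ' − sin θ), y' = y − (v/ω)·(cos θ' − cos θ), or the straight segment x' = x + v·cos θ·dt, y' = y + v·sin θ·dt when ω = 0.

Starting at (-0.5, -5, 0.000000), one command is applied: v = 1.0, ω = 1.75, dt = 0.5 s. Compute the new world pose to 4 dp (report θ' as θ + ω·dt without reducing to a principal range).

θ' = 0.0000 + 1.75·0.5 = 0.8750
R = v/ω = 1.0/1.75 = 0.5714
x' = -0.5 + 0.5714·(sin 0.8750 − sin 0.0000) = -0.0614
y' = -5 − 0.5714·(cos 0.8750 − cos 0.0000) = -4.7949

(-0.0614, -4.7949, 0.8750)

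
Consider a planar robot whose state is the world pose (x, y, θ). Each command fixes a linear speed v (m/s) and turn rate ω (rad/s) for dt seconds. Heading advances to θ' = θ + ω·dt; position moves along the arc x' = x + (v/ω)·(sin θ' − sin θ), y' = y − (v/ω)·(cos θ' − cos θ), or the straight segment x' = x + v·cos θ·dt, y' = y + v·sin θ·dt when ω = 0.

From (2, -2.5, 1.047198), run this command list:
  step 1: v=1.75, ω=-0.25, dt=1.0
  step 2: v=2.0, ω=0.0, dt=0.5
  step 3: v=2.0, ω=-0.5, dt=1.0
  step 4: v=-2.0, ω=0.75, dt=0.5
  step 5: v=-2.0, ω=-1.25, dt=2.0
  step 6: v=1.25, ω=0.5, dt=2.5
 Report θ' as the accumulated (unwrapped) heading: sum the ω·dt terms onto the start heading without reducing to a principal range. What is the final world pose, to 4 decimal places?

(3.0723, -0.8980, -0.5778)

step 1: θ'=0.7972 (R=-7.0000) → pose (3.0544, -1.1090, 0.7972)
step 2: θ'=0.7972 (straight) → pose (3.7531, -0.3936, 0.7972)
step 3: θ'=0.2972 (R=-4.0000) → pose (5.4433, 0.6362, 0.2972)
step 4: θ'=0.6722 (R=-2.6667) → pose (4.5637, 0.1730, 0.6722)
step 5: θ'=-1.8278 (R=1.6000) → pose (2.0199, 1.8316, -1.8278)
step 6: θ'=-0.5778 (R=2.5000) → pose (3.0723, -0.8980, -0.5778)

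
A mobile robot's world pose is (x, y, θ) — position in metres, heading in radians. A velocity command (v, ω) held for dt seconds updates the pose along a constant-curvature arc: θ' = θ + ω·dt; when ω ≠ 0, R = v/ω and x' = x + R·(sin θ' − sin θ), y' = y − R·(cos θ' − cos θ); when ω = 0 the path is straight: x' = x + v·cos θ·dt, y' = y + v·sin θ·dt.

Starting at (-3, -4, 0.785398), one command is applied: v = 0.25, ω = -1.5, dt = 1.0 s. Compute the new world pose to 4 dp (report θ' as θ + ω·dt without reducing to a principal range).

θ' = 0.7854 + -1.5·1.0 = -0.7146
R = v/ω = 0.25/-1.5 = -0.1667
x' = -3 + -0.1667·(sin -0.7146 − sin 0.7854) = -2.7729
y' = -4 − -0.1667·(cos -0.7146 − cos 0.7854) = -3.9920

(-2.7729, -3.9920, -0.7146)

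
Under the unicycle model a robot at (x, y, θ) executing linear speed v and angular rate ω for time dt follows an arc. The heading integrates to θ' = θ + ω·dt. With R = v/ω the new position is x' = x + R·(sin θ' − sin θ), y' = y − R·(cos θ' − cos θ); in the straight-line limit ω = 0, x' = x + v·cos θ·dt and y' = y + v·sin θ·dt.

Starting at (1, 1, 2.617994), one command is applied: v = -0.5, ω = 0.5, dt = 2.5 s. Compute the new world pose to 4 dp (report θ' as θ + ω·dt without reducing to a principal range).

θ' = 2.6180 + 0.5·2.5 = 3.8680
R = v/ω = -0.5/0.5 = -1.0000
x' = 1 + -1.0000·(sin 3.8680 − sin 2.6180) = 2.1642
y' = 1 − -1.0000·(cos 3.8680 − cos 2.6180) = 1.1185

(2.1642, 1.1185, 3.8680)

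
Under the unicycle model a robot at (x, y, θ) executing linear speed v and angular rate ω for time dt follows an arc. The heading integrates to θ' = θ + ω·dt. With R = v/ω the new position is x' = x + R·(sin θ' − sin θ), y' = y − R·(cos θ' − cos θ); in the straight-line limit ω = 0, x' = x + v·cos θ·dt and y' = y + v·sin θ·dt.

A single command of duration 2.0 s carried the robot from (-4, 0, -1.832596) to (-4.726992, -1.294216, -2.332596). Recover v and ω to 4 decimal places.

v = 0.7500, ω = -0.2500

Δθ = -2.332596 − -1.832596 = -0.500000
ω = Δθ/dt = -0.500000/2.0 = -0.2500
R = −Δy/(cos θ' − cos θ) = -3.0000
v = R·ω = -3.0000·-0.2500 = 0.7500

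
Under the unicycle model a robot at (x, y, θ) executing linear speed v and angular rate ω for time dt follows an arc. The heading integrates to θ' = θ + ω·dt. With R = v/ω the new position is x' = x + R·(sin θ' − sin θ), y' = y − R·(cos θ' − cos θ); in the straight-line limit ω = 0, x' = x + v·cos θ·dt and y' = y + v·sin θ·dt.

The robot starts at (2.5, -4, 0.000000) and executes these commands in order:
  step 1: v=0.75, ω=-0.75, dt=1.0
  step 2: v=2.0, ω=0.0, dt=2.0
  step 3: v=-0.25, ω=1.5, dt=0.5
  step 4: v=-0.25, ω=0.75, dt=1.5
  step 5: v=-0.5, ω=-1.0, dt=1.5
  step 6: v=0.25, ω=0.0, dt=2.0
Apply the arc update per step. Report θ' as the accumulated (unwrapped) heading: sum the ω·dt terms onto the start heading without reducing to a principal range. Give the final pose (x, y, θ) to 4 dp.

step 1: θ'=-0.7500 (R=-1.0000) → pose (3.1816, -4.2683, -0.7500)
step 2: θ'=-0.7500 (straight) → pose (6.1084, -6.9949, -0.7500)
step 3: θ'=0.0000 (R=-0.1667) → pose (5.9948, -6.9501, 0.0000)
step 4: θ'=1.1250 (R=-0.3333) → pose (5.6940, -7.1398, 1.1250)
step 5: θ'=-0.3750 (R=0.5000) → pose (5.0598, -7.3894, -0.3750)
step 6: θ'=-0.3750 (straight) → pose (5.5250, -7.5726, -0.3750)

(5.5250, -7.5726, -0.3750)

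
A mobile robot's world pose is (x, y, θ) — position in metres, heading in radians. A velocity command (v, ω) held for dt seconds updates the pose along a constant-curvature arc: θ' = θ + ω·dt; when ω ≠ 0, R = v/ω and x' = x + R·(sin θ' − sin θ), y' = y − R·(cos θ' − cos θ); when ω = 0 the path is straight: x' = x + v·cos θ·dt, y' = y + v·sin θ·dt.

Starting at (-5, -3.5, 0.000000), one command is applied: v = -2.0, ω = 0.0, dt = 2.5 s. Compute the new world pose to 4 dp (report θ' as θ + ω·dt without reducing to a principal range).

(-10.0000, -3.5000, 0.0000)

θ' = 0.0000 + 0.0·2.5 = 0.0000
ω = 0 → straight: x' = -5 + -2.0·cos(0.0000)·2.5 = -10.0000
y' = -3.5 + -2.0·sin(0.0000)·2.5 = -3.5000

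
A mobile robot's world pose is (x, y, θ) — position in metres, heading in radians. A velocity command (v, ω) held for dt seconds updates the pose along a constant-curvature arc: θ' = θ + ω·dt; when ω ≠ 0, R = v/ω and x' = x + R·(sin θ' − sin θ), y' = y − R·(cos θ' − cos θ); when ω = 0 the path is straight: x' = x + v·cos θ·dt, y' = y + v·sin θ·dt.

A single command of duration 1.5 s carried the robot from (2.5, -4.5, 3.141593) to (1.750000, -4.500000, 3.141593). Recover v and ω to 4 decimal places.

v = 0.5000, ω = 0.0000

Δθ = 3.141593 − 3.141593 = 0.000000
ω = Δθ/dt = 0.000000/1.5 = 0.0000
ω = 0 → v = (Δx·cos θ + Δy·sin θ)/dt = 0.5000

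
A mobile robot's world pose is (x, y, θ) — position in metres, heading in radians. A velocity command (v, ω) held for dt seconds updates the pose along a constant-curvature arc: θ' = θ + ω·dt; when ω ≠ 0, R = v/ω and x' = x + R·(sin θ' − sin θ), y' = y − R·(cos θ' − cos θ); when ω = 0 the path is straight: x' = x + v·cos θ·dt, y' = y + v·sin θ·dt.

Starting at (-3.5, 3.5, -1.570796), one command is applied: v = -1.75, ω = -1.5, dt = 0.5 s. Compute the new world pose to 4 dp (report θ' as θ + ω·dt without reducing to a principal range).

θ' = -1.5708 + -1.5·0.5 = -2.3208
R = v/ω = -1.75/-1.5 = 1.1667
x' = -3.5 + 1.1667·(sin -2.3208 − sin -1.5708) = -3.1870
y' = 3.5 − 1.1667·(cos -2.3208 − cos -1.5708) = 4.2952

(-3.1870, 4.2952, -2.3208)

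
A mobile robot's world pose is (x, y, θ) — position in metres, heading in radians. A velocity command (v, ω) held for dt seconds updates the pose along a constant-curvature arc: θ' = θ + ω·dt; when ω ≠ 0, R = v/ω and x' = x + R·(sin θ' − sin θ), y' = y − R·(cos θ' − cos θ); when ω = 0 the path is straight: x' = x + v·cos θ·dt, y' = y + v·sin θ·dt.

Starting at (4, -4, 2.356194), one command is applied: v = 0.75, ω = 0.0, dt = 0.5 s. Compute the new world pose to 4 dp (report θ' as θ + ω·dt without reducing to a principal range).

θ' = 2.3562 + 0.0·0.5 = 2.3562
ω = 0 → straight: x' = 4 + 0.75·cos(2.3562)·0.5 = 3.7348
y' = -4 + 0.75·sin(2.3562)·0.5 = -3.7348

(3.7348, -3.7348, 2.3562)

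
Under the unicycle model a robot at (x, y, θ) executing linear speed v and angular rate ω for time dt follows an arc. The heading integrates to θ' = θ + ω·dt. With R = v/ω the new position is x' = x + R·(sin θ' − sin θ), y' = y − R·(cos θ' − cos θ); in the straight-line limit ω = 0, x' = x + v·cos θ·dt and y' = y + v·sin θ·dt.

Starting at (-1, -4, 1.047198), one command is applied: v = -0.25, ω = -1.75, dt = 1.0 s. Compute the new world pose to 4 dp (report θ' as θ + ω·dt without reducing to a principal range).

θ' = 1.0472 + -1.75·1.0 = -0.7028
R = v/ω = -0.25/-1.75 = 0.1429
x' = -1 + 0.1429·(sin -0.7028 − sin 1.0472) = -1.2161
y' = -4 − 0.1429·(cos -0.7028 − cos 1.0472) = -4.0376

(-1.2161, -4.0376, -0.7028)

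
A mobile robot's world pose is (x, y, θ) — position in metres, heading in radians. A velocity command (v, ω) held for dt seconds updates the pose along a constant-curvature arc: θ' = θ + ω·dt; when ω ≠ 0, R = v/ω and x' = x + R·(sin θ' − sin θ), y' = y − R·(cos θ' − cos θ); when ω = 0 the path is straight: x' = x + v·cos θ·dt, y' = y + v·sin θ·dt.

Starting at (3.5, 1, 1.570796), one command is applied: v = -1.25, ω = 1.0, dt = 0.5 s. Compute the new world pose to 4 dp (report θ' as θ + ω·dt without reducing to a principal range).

θ' = 1.5708 + 1.0·0.5 = 2.0708
R = v/ω = -1.25/1.0 = -1.2500
x' = 3.5 + -1.2500·(sin 2.0708 − sin 1.5708) = 3.6530
y' = 1 − -1.2500·(cos 2.0708 − cos 1.5708) = 0.4007

(3.6530, 0.4007, 2.0708)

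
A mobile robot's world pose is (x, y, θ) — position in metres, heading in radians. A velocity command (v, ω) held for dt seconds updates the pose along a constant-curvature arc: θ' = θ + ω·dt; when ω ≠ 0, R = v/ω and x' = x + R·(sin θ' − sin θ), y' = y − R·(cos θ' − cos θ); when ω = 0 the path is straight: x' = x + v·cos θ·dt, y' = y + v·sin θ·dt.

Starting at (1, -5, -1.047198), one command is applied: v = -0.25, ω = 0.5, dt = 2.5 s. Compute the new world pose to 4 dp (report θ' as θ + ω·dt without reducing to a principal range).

θ' = -1.0472 + 0.5·2.5 = 0.2028
R = v/ω = -0.25/0.5 = -0.5000
x' = 1 + -0.5000·(sin 0.2028 − sin -1.0472) = 0.4663
y' = -5 − -0.5000·(cos 0.2028 − cos -1.0472) = -4.7602

(0.4663, -4.7602, 0.2028)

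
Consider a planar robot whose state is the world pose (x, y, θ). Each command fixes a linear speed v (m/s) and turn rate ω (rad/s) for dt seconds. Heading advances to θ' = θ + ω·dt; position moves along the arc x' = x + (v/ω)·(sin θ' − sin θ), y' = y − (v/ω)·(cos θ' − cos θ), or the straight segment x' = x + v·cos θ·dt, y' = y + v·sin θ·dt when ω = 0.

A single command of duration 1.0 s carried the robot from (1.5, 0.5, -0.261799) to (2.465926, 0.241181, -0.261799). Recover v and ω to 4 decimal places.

Δθ = -0.261799 − -0.261799 = 0.000000
ω = Δθ/dt = 0.000000/1.0 = 0.0000
ω = 0 → v = (Δx·cos θ + Δy·sin θ)/dt = 1.0000

v = 1.0000, ω = 0.0000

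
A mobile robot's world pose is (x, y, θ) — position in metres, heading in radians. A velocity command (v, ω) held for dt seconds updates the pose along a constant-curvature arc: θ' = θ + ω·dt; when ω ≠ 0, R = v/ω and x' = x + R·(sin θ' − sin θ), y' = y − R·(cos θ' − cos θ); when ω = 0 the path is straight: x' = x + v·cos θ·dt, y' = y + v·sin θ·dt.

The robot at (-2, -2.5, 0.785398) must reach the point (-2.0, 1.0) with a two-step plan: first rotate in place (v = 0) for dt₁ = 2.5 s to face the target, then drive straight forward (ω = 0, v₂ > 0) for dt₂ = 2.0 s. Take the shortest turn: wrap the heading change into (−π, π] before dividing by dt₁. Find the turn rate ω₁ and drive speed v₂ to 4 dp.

heading to target = atan2(1−-2.5, -2−-2) = 1.5708
Δθ = wrap(1.5708 − 0.7854) = 0.7854; ω₁ = Δθ/dt₁ = 0.3142
distance = √((-2−-2)² + (1−-2.5)²) = 3.5000; v₂ = distance/dt₂ = 1.7500

ω₁ = 0.3142, v₂ = 1.7500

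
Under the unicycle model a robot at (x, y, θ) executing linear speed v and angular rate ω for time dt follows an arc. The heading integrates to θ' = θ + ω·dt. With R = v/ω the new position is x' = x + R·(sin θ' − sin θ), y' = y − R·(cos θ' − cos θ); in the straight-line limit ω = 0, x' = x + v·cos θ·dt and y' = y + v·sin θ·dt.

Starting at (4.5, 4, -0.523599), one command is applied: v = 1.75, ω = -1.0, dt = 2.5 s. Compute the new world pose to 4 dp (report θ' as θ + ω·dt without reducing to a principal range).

(3.8310, 0.7466, -3.0236)

θ' = -0.5236 + -1.0·2.5 = -3.0236
R = v/ω = 1.75/-1.0 = -1.7500
x' = 4.5 + -1.7500·(sin -3.0236 − sin -0.5236) = 3.8310
y' = 4 − -1.7500·(cos -3.0236 − cos -0.5236) = 0.7466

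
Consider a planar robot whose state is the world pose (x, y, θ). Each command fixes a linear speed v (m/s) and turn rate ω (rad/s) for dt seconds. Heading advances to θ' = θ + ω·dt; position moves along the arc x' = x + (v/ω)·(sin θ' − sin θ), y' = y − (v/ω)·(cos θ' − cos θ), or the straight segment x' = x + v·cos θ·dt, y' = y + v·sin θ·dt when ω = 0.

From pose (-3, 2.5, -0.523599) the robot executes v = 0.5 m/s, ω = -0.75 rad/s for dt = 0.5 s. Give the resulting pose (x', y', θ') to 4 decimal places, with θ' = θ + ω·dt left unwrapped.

θ' = -0.5236 + -0.75·0.5 = -0.8986
R = v/ω = 0.5/-0.75 = -0.6667
x' = -3 + -0.6667·(sin -0.8986 − sin -0.5236) = -2.8117
y' = 2.5 − -0.6667·(cos -0.8986 − cos -0.5236) = 2.3378

(-2.8117, 2.3378, -0.8986)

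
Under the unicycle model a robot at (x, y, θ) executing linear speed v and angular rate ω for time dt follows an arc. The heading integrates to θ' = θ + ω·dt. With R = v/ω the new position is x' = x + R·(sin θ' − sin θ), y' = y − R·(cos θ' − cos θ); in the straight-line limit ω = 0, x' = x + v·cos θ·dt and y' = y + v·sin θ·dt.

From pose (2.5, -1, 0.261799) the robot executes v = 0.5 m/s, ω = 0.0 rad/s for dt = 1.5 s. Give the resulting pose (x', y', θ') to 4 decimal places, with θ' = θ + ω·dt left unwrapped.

θ' = 0.2618 + 0.0·1.5 = 0.2618
ω = 0 → straight: x' = 2.5 + 0.5·cos(0.2618)·1.5 = 3.2244
y' = -1 + 0.5·sin(0.2618)·1.5 = -0.8059

(3.2244, -0.8059, 0.2618)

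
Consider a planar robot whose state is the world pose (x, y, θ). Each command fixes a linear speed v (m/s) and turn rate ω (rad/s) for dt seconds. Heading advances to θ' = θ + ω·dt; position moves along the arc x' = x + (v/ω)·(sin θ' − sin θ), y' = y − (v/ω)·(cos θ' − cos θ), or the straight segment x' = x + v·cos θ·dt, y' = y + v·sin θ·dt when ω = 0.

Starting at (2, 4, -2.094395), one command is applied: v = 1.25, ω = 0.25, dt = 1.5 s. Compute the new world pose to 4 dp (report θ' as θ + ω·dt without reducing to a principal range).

(1.3852, 2.2403, -1.7194)

θ' = -2.0944 + 0.25·1.5 = -1.7194
R = v/ω = 1.25/0.25 = 5.0000
x' = 2 + 5.0000·(sin -1.7194 − sin -2.0944) = 1.3852
y' = 4 − 5.0000·(cos -1.7194 − cos -2.0944) = 2.2403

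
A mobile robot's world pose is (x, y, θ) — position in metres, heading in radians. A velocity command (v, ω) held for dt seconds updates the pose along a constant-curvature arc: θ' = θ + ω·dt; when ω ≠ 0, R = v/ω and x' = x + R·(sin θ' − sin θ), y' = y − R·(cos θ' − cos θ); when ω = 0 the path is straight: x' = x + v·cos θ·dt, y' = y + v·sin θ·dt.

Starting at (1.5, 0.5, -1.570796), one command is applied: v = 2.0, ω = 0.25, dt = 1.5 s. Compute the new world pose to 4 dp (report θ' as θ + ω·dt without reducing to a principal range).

(2.0559, -2.4302, -1.1958)

θ' = -1.5708 + 0.25·1.5 = -1.1958
R = v/ω = 2.0/0.25 = 8.0000
x' = 1.5 + 8.0000·(sin -1.1958 − sin -1.5708) = 2.0559
y' = 0.5 − 8.0000·(cos -1.1958 − cos -1.5708) = -2.4302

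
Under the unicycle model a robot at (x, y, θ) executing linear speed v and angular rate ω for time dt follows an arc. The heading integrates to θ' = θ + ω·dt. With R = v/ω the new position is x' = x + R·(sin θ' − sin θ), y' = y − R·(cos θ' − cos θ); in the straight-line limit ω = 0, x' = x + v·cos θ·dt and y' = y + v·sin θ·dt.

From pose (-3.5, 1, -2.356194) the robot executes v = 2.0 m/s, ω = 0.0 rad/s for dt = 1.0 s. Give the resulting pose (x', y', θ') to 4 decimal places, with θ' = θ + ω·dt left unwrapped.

θ' = -2.3562 + 0.0·1.0 = -2.3562
ω = 0 → straight: x' = -3.5 + 2.0·cos(-2.3562)·1.0 = -4.9142
y' = 1 + 2.0·sin(-2.3562)·1.0 = -0.4142

(-4.9142, -0.4142, -2.3562)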